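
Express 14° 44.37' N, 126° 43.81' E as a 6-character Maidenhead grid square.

PK34ir

Shift to the Maidenhead origin (180°W, 90°S): lon 306.7302, lat 104.7395.
Field: lon ⌊306.7302/20⌋ = 15 → P; lat ⌊104.7395/10⌋ = 10 → K.
Square: lon ⌊6.7302/2⌋ = 3; lat ⌊4.7395/1⌋ = 4.
Subsquare: lon ⌊0.7302/0.0833333⌋ = 8 → i; lat ⌊0.7395/0.0416667⌋ = 17 → r.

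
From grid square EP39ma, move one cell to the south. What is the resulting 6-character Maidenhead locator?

EP38mx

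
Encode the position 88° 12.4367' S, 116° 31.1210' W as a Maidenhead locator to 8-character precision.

DA11rt70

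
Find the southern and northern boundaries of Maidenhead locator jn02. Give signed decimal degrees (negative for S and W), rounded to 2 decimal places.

Field J=9, N=13: +9·20° lon, +13·10° lat → SW at lon 0°, lat 40°.
Square 0, 2: +0·2° lon, +2·1° lat → SW at lon 0°, lat 42°.
Cell spans 2° lon × 1° lat.
south 42.00, north 43.00.

42.00, 43.00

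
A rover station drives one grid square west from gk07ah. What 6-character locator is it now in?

Longitude subsquare a = 0; −1 → -1, wraps to 23 = x, carry into square.
Longitude square 0; −1 → -1, wraps to 9, carry into field.
Longitude field G = 6; −1 → 5 = F.
The latitude characters are unchanged.

FK97xh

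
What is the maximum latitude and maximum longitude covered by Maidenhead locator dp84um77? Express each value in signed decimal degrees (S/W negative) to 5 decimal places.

64.53333, -102.26667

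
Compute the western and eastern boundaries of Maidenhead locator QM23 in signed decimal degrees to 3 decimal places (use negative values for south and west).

144.000, 146.000

Field Q=16, M=12: +16·20° lon, +12·10° lat → SW at lon 140°, lat 30°.
Square 2, 3: +2·2° lon, +3·1° lat → SW at lon 144°, lat 33°.
Cell spans 2° lon × 1° lat.
west 144.000, east 146.000.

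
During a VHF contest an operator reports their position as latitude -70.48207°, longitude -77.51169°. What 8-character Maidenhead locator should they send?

Shift to the Maidenhead origin (180°W, 90°S): lon 102.48831, lat 19.51793.
Field: lon ⌊102.48831/20⌋ = 5 → F; lat ⌊19.51793/10⌋ = 1 → B.
Square: lon ⌊2.48831/2⌋ = 1; lat ⌊9.51793/1⌋ = 9.
Subsquare: lon ⌊0.48831/0.0833333⌋ = 5 → f; lat ⌊0.51793/0.0416667⌋ = 12 → m.
Extended square: lon ⌊0.07164/0.00833333⌋ = 8; lat ⌊0.01793/0.00416667⌋ = 4.

FB19fm84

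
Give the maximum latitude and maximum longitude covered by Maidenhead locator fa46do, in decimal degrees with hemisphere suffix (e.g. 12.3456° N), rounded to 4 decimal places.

83.3750° S, 71.6667° W

Field F=5, A=0: +5·20° lon, +0·10° lat → SW at lon -80°, lat -90°.
Square 4, 6: +4·2° lon, +6·1° lat → SW at lon -72°, lat -84°.
Subsquare d=3, o=14: +3·0.0833333° lon, +14·0.0416667° lat → SW at lon -71.75°, lat -83.4167°.
Cell spans 0.0833333° lon × 0.0416667° lat. NE corner is SW corner plus one full cell.
latitude 83.3750° S, longitude 71.6667° W.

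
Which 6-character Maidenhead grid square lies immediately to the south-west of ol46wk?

OL46vj

Longitude subsquare w = 22; −1 → 21 = v.
Latitude subsquare k = 10; −1 → 9 = j.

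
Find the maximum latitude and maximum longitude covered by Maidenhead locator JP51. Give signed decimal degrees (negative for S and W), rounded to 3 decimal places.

62.000, 12.000

Field J=9, P=15: +9·20° lon, +15·10° lat → SW at lon 0°, lat 60°.
Square 5, 1: +5·2° lon, +1·1° lat → SW at lon 10°, lat 61°.
Cell spans 2° lon × 1° lat. NE corner is SW corner plus one full cell.
latitude 62.000, longitude 12.000.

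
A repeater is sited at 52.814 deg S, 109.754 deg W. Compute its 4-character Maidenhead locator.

DD57

Offset from 180°W / 90°S: lon 70.25°, lat 37.19°.
Field: lon ⌊70.25/20⌋ = 3 → D; lat ⌊37.19/10⌋ = 3 → D.
Square: lon ⌊10.25/2⌋ = 5; lat ⌊7.19/1⌋ = 7.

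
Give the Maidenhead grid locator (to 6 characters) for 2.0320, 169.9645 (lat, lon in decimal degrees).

RJ42xa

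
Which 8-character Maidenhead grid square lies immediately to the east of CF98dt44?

Longitude extended square 4; +1 → 5.
The latitude characters are unchanged.

CF98dt54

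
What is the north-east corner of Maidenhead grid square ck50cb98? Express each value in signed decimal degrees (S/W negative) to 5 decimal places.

10.07917, -129.75000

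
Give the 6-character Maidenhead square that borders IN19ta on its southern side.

IN18tx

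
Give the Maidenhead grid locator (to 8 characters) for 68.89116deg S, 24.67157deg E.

KC21ic06

Shift to the Maidenhead origin (180°W, 90°S): lon 204.67157, lat 21.10884.
Field (20°×10°, letters A–R): lon ⌊204.67157/20⌋ = 10 → K; lat ⌊21.10884/10⌋ = 2 → C.
Square (2°×1°, digits 0–9): lon ⌊4.67157/2⌋ = 2; lat ⌊1.10884/1⌋ = 1.
Subsquare (5′×2.5′, letters a–x): lon ⌊0.67157/0.0833333⌋ = 8 → i; lat ⌊0.10884/0.0416667⌋ = 2 → c.
Extended square (30″×15″, digits 0–9): lon ⌊0.00490/0.00833333⌋ = 0; lat ⌊0.02551/0.00416667⌋ = 6.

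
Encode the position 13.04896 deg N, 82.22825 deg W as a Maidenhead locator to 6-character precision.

EK83vb

Add 180° to longitude and 90° to latitude: 97.7717, 103.0490.
Field (20°×10°, letters A–R): lon ⌊97.7717/20⌋ = 4 → E; lat ⌊103.0490/10⌋ = 10 → K.
Square (2°×1°, digits 0–9): lon ⌊17.7717/2⌋ = 8; lat ⌊3.0490/1⌋ = 3.
Subsquare (5′×2.5′, letters a–x): lon ⌊1.7717/0.0833333⌋ = 21 → v; lat ⌊0.0490/0.0416667⌋ = 1 → b.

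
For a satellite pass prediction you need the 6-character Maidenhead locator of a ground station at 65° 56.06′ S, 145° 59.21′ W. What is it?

Offset from 180°W / 90°S: lon 34.0132°, lat 24.0657°.
Field: lon ⌊34.0132/20⌋ = 1 → B; lat ⌊24.0657/10⌋ = 2 → C.
Square: lon ⌊14.0132/2⌋ = 7; lat ⌊4.0657/1⌋ = 4.
Subsquare: lon ⌊0.0132/0.0833333⌋ = 0 → a; lat ⌊0.0657/0.0416667⌋ = 1 → b.

BC74ab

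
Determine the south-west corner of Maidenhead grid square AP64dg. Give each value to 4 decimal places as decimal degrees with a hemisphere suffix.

64.2500° N, 167.7500° W

Field A=0, P=15: +0·20° lon, +15·10° lat → SW at lon -180°, lat 60°.
Square 6, 4: +6·2° lon, +4·1° lat → SW at lon -168°, lat 64°.
Subsquare d=3, g=6: +3·0.0833333° lon, +6·0.0416667° lat → SW at lon -167.75°, lat 64.25°.
latitude 64.2500° N, longitude 167.7500° W.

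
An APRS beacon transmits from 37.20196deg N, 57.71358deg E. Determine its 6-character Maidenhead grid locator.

LM87ue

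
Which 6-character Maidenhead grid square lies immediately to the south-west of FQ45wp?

FQ45vo

Longitude subsquare w = 22; −1 → 21 = v.
Latitude subsquare p = 15; −1 → 14 = o.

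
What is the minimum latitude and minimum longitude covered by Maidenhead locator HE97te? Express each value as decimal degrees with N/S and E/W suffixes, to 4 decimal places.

42.8333° S, 20.4167° W

Field H=7, E=4: +7·20° lon, +4·10° lat → SW at lon -40°, lat -50°.
Square 9, 7: +9·2° lon, +7·1° lat → SW at lon -22°, lat -43°.
Subsquare t=19, e=4: +19·0.0833333° lon, +4·0.0416667° lat → SW at lon -20.4167°, lat -42.8333°.
latitude 42.8333° S, longitude 20.4167° W.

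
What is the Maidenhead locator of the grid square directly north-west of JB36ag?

Longitude subsquare a = 0; −1 → -1, wraps to 23 = x, carry into square.
Longitude square 3; −1 → 2.
Latitude subsquare g = 6; +1 → 7 = h.

JB26xh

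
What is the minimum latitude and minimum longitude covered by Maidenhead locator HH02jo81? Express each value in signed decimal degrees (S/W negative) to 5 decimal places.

-17.41250, -39.18333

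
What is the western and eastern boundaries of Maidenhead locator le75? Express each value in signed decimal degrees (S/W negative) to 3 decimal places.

54.000, 56.000

Field L=11, E=4: +11·20° lon, +4·10° lat → SW at lon 40°, lat -50°.
Square 7, 5: +7·2° lon, +5·1° lat → SW at lon 54°, lat -45°.
Cell spans 2° lon × 1° lat.
west 54.000, east 56.000.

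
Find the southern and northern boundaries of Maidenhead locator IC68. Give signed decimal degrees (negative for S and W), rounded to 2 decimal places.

-62.00, -61.00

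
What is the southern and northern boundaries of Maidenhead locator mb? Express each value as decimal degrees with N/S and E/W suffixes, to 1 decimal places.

80.0° S, 70.0° S

Field M=12, B=1: +12·20° lon, +1·10° lat → SW at lon 60°, lat -80°.
Cell spans 20° lon × 10° lat.
south 80.0° S, north 70.0° S.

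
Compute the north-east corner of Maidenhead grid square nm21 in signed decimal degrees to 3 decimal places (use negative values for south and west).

32.000, 86.000

Field N=13, M=12: +13·20° lon, +12·10° lat → SW at lon 80°, lat 30°.
Square 2, 1: +2·2° lon, +1·1° lat → SW at lon 84°, lat 31°.
Cell spans 2° lon × 1° lat. NE corner is SW corner plus one full cell.
latitude 32.000, longitude 86.000.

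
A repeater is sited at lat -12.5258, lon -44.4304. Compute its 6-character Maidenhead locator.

Shift to the Maidenhead origin (180°W, 90°S): lon 135.5696, lat 77.4742.
Field (20°×10°, letters A–R): lon ⌊135.5696/20⌋ = 6 → G; lat ⌊77.4742/10⌋ = 7 → H.
Square (2°×1°, digits 0–9): lon ⌊15.5696/2⌋ = 7; lat ⌊7.4742/1⌋ = 7.
Subsquare (5′×2.5′, letters a–x): lon ⌊1.5696/0.0833333⌋ = 18 → s; lat ⌊0.4742/0.0416667⌋ = 11 → l.

GH77sl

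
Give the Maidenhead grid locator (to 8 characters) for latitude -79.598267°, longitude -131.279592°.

CB40ij66

Shift to the Maidenhead origin (180°W, 90°S): lon 48.72041, lat 10.40173.
Field: 48.72041/20 → 2 → C, 10.40173/10 → 1 → B; chars CB.
Square: 8.72041/2 → 4, 0.40173/1 → 0; chars 40.
Subsquare: 0.72041/0.0833333 → 8 → i, 0.40173/0.0416667 → 9 → j; chars ij.
Extended square: 0.05374/0.00833333 → 6, 0.02673/0.00416667 → 6; chars 66.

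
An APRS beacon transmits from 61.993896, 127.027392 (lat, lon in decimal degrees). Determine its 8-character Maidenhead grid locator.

Shift to the Maidenhead origin (180°W, 90°S): lon 307.02739, lat 151.99390.
Field (20°×10°, letters A–R): lon ⌊307.02739/20⌋ = 15 → P; lat ⌊151.99390/10⌋ = 15 → P.
Square (2°×1°, digits 0–9): lon ⌊7.02739/2⌋ = 3; lat ⌊1.99390/1⌋ = 1.
Subsquare (5′×2.5′, letters a–x): lon ⌊1.02739/0.0833333⌋ = 12 → m; lat ⌊0.99390/0.0416667⌋ = 23 → x.
Extended square (30″×15″, digits 0–9): lon ⌊0.02739/0.00833333⌋ = 3; lat ⌊0.03556/0.00416667⌋ = 8.

PP31mx38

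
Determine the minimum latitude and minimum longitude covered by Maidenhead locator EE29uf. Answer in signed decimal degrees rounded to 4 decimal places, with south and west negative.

Field E=4, E=4: +4·20° lon, +4·10° lat → SW at lon -100°, lat -50°.
Square 2, 9: +2·2° lon, +9·1° lat → SW at lon -96°, lat -41°.
Subsquare u=20, f=5: +20·0.0833333° lon, +5·0.0416667° lat → SW at lon -94.3333°, lat -40.7917°.
latitude -40.7917, longitude -94.3333.

-40.7917, -94.3333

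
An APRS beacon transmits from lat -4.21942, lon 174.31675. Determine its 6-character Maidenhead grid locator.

Shift to the Maidenhead origin (180°W, 90°S): lon 354.3168, lat 85.7806.
Field: 354.3168/20 → 17 → R, 85.7806/10 → 8 → I; chars RI.
Square: 14.3168/2 → 7, 5.7806/1 → 5; chars 75.
Subsquare: 0.3168/0.0833333 → 3 → d, 0.7806/0.0416667 → 18 → s; chars ds.

RI75ds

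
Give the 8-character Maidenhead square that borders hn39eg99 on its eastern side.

HN39fg09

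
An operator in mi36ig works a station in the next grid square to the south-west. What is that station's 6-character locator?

MI36hf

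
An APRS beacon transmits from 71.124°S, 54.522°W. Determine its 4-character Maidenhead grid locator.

Offset from 180°W / 90°S: lon 125.48°, lat 18.88°.
Field (20°×10°, letters A–R): 125.48/20 → 6 → G, 18.88/10 → 1 → B; chars GB.
Square (2°×1°, digits 0–9): 5.48/2 → 2, 8.88/1 → 8; chars 28.

GB28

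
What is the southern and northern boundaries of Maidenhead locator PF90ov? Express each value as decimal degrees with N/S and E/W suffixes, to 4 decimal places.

39.1250° S, 39.0833° S

Field P=15, F=5: +15·20° lon, +5·10° lat → SW at lon 120°, lat -40°.
Square 9, 0: +9·2° lon, +0·1° lat → SW at lon 138°, lat -40°.
Subsquare o=14, v=21: +14·0.0833333° lon, +21·0.0416667° lat → SW at lon 139.167°, lat -39.125°.
Cell spans 0.0833333° lon × 0.0416667° lat.
south 39.1250° S, north 39.0833° S.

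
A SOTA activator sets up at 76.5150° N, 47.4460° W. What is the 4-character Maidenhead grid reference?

Shift to the Maidenhead origin (180°W, 90°S): lon 132.55, lat 166.51.
Field: lon ⌊132.55/20⌋ = 6 → G; lat ⌊166.51/10⌋ = 16 → Q.
Square: lon ⌊12.55/2⌋ = 6; lat ⌊6.51/1⌋ = 6.

GQ66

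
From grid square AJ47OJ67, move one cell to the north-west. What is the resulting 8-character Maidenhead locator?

AJ47oj58

Longitude extended square 6; −1 → 5.
Latitude extended square 7; +1 → 8.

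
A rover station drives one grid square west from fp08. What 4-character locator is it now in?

EP98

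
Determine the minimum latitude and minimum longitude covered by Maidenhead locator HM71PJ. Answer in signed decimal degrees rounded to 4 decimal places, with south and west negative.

Field H=7, M=12: +7·20° lon, +12·10° lat → SW at lon -40°, lat 30°.
Square 7, 1: +7·2° lon, +1·1° lat → SW at lon -26°, lat 31°.
Subsquare p=15, j=9: +15·0.0833333° lon, +9·0.0416667° lat → SW at lon -24.75°, lat 31.375°.
latitude 31.3750, longitude -24.7500.

31.3750, -24.7500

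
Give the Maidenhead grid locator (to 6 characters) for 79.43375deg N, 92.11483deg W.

Offset from 180°W / 90°S: lon 87.8852°, lat 169.4338°.
Field: lon ⌊87.8852/20⌋ = 4 → E; lat ⌊169.4338/10⌋ = 16 → Q.
Square: lon ⌊7.8852/2⌋ = 3; lat ⌊9.4338/1⌋ = 9.
Subsquare: lon ⌊1.8852/0.0833333⌋ = 22 → w; lat ⌊0.4338/0.0416667⌋ = 10 → k.

EQ39wk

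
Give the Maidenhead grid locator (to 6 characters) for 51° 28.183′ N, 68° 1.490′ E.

MO41al

Add 180° to longitude and 90° to latitude: 248.0248, 141.4697.
Field: 248.0248/20 → 12 → M, 141.4697/10 → 14 → O; chars MO.
Square: 8.0248/2 → 4, 1.4697/1 → 1; chars 41.
Subsquare: 0.0248/0.0833333 → 0 → a, 0.4697/0.0416667 → 11 → l; chars al.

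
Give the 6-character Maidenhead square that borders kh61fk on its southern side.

KH61fj

Latitude subsquare k = 10; −1 → 9 = j.
The longitude characters are unchanged.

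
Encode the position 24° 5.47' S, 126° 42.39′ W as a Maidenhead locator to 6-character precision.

Add 180° to longitude and 90° to latitude: 53.2935, 65.9088.
Field: lon ⌊53.2935/20⌋ = 2 → C; lat ⌊65.9088/10⌋ = 6 → G.
Square: lon ⌊13.2935/2⌋ = 6; lat ⌊5.9088/1⌋ = 5.
Subsquare: lon ⌊1.2935/0.0833333⌋ = 15 → p; lat ⌊0.9088/0.0416667⌋ = 21 → v.

CG65pv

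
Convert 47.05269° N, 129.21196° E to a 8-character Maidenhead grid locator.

PN47ob52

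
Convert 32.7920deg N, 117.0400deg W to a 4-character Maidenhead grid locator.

Offset from 180°W / 90°S: lon 62.96°, lat 122.79°.
Field: 62.96/20 → 3 → D, 122.79/10 → 12 → M; chars DM.
Square: 2.96/2 → 1, 2.79/1 → 2; chars 12.

DM12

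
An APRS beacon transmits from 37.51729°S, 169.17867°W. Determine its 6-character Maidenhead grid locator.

Offset from 180°W / 90°S: lon 10.8213°, lat 52.4827°.
Field: lon ⌊10.8213/20⌋ = 0 → A; lat ⌊52.4827/10⌋ = 5 → F.
Square: lon ⌊10.8213/2⌋ = 5; lat ⌊2.4827/1⌋ = 2.
Subsquare: lon ⌊0.8213/0.0833333⌋ = 9 → j; lat ⌊0.4827/0.0416667⌋ = 11 → l.

AF52jl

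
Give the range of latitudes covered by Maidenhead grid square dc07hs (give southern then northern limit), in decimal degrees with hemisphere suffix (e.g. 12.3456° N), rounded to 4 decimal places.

Field D=3, C=2: +3·20° lon, +2·10° lat → SW at lon -120°, lat -70°.
Square 0, 7: +0·2° lon, +7·1° lat → SW at lon -120°, lat -63°.
Subsquare h=7, s=18: +7·0.0833333° lon, +18·0.0416667° lat → SW at lon -119.417°, lat -62.25°.
Cell spans 0.0833333° lon × 0.0416667° lat.
south 62.2500° S, north 62.2083° S.

62.2500° S, 62.2083° S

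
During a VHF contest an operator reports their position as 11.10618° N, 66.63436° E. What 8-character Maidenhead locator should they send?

MK31hc65

Offset from 180°W / 90°S: lon 246.63436°, lat 101.10618°.
Field: 246.63436/20 → 12 → M, 101.10618/10 → 10 → K; chars MK.
Square: 6.63436/2 → 3, 1.10618/1 → 1; chars 31.
Subsquare: 0.63436/0.0833333 → 7 → h, 0.10618/0.0416667 → 2 → c; chars hc.
Extended square: 0.05103/0.00833333 → 6, 0.02285/0.00416667 → 5; chars 65.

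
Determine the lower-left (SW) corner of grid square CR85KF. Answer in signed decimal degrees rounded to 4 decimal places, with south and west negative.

Field C=2, R=17: +2·20° lon, +17·10° lat → SW at lon -140°, lat 80°.
Square 8, 5: +8·2° lon, +5·1° lat → SW at lon -124°, lat 85°.
Subsquare k=10, f=5: +10·0.0833333° lon, +5·0.0416667° lat → SW at lon -123.167°, lat 85.2083°.
latitude 85.2083, longitude -123.1667.

85.2083, -123.1667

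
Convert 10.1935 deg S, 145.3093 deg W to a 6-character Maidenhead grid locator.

Offset from 180°W / 90°S: lon 34.6907°, lat 79.8065°.
Field: lon ⌊34.6907/20⌋ = 1 → B; lat ⌊79.8065/10⌋ = 7 → H.
Square: lon ⌊14.6907/2⌋ = 7; lat ⌊9.8065/1⌋ = 9.
Subsquare: lon ⌊0.6907/0.0833333⌋ = 8 → i; lat ⌊0.8065/0.0416667⌋ = 19 → t.

BH79it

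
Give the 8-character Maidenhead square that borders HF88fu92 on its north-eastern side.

HF88gu03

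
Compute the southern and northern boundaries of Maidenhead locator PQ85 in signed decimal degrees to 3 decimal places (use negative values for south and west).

75.000, 76.000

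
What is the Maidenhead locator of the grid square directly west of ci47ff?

Longitude subsquare f = 5; −1 → 4 = e.
The latitude characters are unchanged.

CI47ef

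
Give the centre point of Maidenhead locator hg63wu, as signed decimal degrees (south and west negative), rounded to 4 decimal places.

-26.1458, -26.1250

Field H=7, G=6: +7·20° lon, +6·10° lat → SW at lon -40°, lat -30°.
Square 6, 3: +6·2° lon, +3·1° lat → SW at lon -28°, lat -27°.
Subsquare w=22, u=20: +22·0.0833333° lon, +20·0.0416667° lat → SW at lon -26.1667°, lat -26.1667°.
Cell spans 0.0833333° lon × 0.0416667° lat. Centre is SW corner plus half of each.
latitude -26.1458, longitude -26.1250.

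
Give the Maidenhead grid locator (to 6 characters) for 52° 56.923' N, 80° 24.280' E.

Add 180° to longitude and 90° to latitude: 260.4047, 142.9487.
Field: lon ⌊260.4047/20⌋ = 13 → N; lat ⌊142.9487/10⌋ = 14 → O.
Square: lon ⌊0.4047/2⌋ = 0; lat ⌊2.9487/1⌋ = 2.
Subsquare: lon ⌊0.4047/0.0833333⌋ = 4 → e; lat ⌊0.9487/0.0416667⌋ = 22 → w.

NO02ew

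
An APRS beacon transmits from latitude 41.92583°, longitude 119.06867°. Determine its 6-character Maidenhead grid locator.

ON91mw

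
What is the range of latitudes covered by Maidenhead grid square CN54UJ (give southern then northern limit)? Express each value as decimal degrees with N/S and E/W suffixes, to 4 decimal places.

Field C=2, N=13: +2·20° lon, +13·10° lat → SW at lon -140°, lat 40°.
Square 5, 4: +5·2° lon, +4·1° lat → SW at lon -130°, lat 44°.
Subsquare u=20, j=9: +20·0.0833333° lon, +9·0.0416667° lat → SW at lon -128.333°, lat 44.375°.
Cell spans 0.0833333° lon × 0.0416667° lat.
south 44.3750° N, north 44.4167° N.

44.3750° N, 44.4167° N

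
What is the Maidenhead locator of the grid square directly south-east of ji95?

KI04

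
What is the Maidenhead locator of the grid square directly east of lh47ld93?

Longitude extended square 9; +1 → 10, wraps to 0, carry into subsquare.
Longitude subsquare l = 11; +1 → 12 = m.
The latitude characters are unchanged.

LH47md03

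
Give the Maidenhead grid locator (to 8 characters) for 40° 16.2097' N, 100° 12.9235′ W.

DN90vg44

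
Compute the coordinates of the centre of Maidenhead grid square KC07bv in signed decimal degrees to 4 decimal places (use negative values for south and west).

Field K=10, C=2: +10·20° lon, +2·10° lat → SW at lon 20°, lat -70°.
Square 0, 7: +0·2° lon, +7·1° lat → SW at lon 20°, lat -63°.
Subsquare b=1, v=21: +1·0.0833333° lon, +21·0.0416667° lat → SW at lon 20.0833°, lat -62.125°.
Cell spans 0.0833333° lon × 0.0416667° lat. Centre is SW corner plus half of each.
latitude -62.1042, longitude 20.1250.

-62.1042, 20.1250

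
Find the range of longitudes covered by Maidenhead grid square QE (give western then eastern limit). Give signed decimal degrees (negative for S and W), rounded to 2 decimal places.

140.00, 160.00

Field Q=16, E=4: +16·20° lon, +4·10° lat → SW at lon 140°, lat -50°.
Cell spans 20° lon × 10° lat.
west 140.00, east 160.00.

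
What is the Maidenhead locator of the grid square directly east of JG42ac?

JG42bc

Longitude subsquare a = 0; +1 → 1 = b.
The latitude characters are unchanged.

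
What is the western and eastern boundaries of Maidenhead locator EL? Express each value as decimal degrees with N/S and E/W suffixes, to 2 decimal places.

100.00° W, 80.00° W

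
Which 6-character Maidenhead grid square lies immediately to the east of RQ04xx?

Longitude subsquare x = 23; +1 → 24, wraps to 0 = a, carry into square.
Longitude square 0; +1 → 1.
The latitude characters are unchanged.

RQ14ax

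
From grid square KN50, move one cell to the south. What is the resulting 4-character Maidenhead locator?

KM59

Latitude square 0; −1 → -1, wraps to 9, carry into field.
Latitude field N = 13; −1 → 12 = M.
The longitude characters are unchanged.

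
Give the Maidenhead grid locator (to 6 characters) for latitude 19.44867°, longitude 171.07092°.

Shift to the Maidenhead origin (180°W, 90°S): lon 351.0709, lat 109.4487.
Field: 351.0709/20 → 17 → R, 109.4487/10 → 10 → K; chars RK.
Square: 11.0709/2 → 5, 9.4487/1 → 9; chars 59.
Subsquare: 1.0709/0.0833333 → 12 → m, 0.4487/0.0416667 → 10 → k; chars mk.

RK59mk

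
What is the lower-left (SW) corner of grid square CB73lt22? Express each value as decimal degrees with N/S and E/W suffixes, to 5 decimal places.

76.20000° S, 125.06667° W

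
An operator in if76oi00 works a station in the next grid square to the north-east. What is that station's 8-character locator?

IF76oi11

Longitude extended square 0; +1 → 1.
Latitude extended square 0; +1 → 1.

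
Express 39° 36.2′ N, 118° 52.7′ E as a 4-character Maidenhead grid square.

Shift to the Maidenhead origin (180°W, 90°S): lon 298.88, lat 129.60.
Field: 298.88/20 → 14 → O, 129.60/10 → 12 → M; chars OM.
Square: 18.88/2 → 9, 9.60/1 → 9; chars 99.

OM99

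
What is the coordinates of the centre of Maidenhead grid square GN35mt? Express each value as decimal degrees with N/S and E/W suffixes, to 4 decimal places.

45.8125° N, 52.9583° W

Field G=6, N=13: +6·20° lon, +13·10° lat → SW at lon -60°, lat 40°.
Square 3, 5: +3·2° lon, +5·1° lat → SW at lon -54°, lat 45°.
Subsquare m=12, t=19: +12·0.0833333° lon, +19·0.0416667° lat → SW at lon -53°, lat 45.7917°.
Cell spans 0.0833333° lon × 0.0416667° lat. Centre is SW corner plus half of each.
latitude 45.8125° N, longitude 52.9583° W.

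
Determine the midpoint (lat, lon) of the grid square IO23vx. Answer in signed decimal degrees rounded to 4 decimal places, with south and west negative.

53.9792, -14.2083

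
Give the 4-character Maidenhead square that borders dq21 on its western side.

DQ11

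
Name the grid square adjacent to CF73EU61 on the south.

CF73eu60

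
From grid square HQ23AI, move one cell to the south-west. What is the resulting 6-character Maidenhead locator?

Longitude subsquare a = 0; −1 → -1, wraps to 23 = x, carry into square.
Longitude square 2; −1 → 1.
Latitude subsquare i = 8; −1 → 7 = h.

HQ13xh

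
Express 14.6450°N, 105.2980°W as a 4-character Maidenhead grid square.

Add 180° to longitude and 90° to latitude: 74.70, 104.64.
Field: 74.70/20 → 3 → D, 104.64/10 → 10 → K; chars DK.
Square: 14.70/2 → 7, 4.64/1 → 4; chars 74.

DK74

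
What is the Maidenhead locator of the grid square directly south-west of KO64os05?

KO64ns94

Longitude extended square 0; −1 → -1, wraps to 9, carry into subsquare.
Longitude subsquare o = 14; −1 → 13 = n.
Latitude extended square 5; −1 → 4.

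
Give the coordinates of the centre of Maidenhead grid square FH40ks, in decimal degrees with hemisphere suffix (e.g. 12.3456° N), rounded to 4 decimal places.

19.2292° S, 71.1250° W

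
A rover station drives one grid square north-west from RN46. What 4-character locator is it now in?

RN37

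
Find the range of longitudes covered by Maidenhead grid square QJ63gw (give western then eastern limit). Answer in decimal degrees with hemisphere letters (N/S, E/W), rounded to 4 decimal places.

152.5000° E, 152.5833° E

Field Q=16, J=9: +16·20° lon, +9·10° lat → SW at lon 140°, lat 0°.
Square 6, 3: +6·2° lon, +3·1° lat → SW at lon 152°, lat 3°.
Subsquare g=6, w=22: +6·0.0833333° lon, +22·0.0416667° lat → SW at lon 152.5°, lat 3.91667°.
Cell spans 0.0833333° lon × 0.0416667° lat.
west 152.5000° E, east 152.5833° E.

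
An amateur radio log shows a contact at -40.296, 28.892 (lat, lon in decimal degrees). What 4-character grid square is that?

Add 180° to longitude and 90° to latitude: 208.89, 49.70.
Field: 208.89/20 → 10 → K, 49.70/10 → 4 → E; chars KE.
Square: 8.89/2 → 4, 9.70/1 → 9; chars 49.

KE49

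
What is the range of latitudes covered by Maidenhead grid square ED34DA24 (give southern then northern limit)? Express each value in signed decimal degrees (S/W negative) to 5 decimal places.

Field E=4, D=3: +4·20° lon, +3·10° lat → SW at lon -100°, lat -60°.
Square 3, 4: +3·2° lon, +4·1° lat → SW at lon -94°, lat -56°.
Subsquare d=3, a=0: +3·0.0833333° lon, +0·0.0416667° lat → SW at lon -93.75°, lat -56°.
Extended square 2, 4: +2·0.00833333° lon, +4·0.00416667° lat → SW at lon -93.7333°, lat -55.9833°.
Cell spans 0.00833333° lon × 0.00416667° lat.
south -55.98333, north -55.97917.

-55.98333, -55.97917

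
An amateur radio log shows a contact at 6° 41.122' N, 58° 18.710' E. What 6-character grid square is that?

LJ96dq

Offset from 180°W / 90°S: lon 238.3118°, lat 96.6854°.
Field: lon ⌊238.3118/20⌋ = 11 → L; lat ⌊96.6854/10⌋ = 9 → J.
Square: lon ⌊18.3118/2⌋ = 9; lat ⌊6.6854/1⌋ = 6.
Subsquare: lon ⌊0.3118/0.0833333⌋ = 3 → d; lat ⌊0.6854/0.0416667⌋ = 16 → q.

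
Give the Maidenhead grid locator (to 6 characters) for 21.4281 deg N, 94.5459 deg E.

NL71gk

Shift to the Maidenhead origin (180°W, 90°S): lon 274.5459, lat 111.4281.
Field: lon ⌊274.5459/20⌋ = 13 → N; lat ⌊111.4281/10⌋ = 11 → L.
Square: lon ⌊14.5459/2⌋ = 7; lat ⌊1.4281/1⌋ = 1.
Subsquare: lon ⌊0.5459/0.0833333⌋ = 6 → g; lat ⌊0.4281/0.0416667⌋ = 10 → k.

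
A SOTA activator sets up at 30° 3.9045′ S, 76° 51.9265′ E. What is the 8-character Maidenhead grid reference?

MF89kw34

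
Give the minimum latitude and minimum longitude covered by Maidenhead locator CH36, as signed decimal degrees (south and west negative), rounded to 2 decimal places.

-14.00, -134.00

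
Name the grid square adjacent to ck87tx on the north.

CK88ta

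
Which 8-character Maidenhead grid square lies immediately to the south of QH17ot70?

Latitude extended square 0; −1 → -1, wraps to 9, carry into subsquare.
Latitude subsquare t = 19; −1 → 18 = s.
The longitude characters are unchanged.

QH17os79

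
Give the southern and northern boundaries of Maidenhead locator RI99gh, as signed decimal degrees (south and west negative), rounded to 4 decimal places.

Field R=17, I=8: +17·20° lon, +8·10° lat → SW at lon 160°, lat -10°.
Square 9, 9: +9·2° lon, +9·1° lat → SW at lon 178°, lat -1°.
Subsquare g=6, h=7: +6·0.0833333° lon, +7·0.0416667° lat → SW at lon 178.5°, lat -0.708333°.
Cell spans 0.0833333° lon × 0.0416667° lat.
south -0.7083, north -0.6667.

-0.7083, -0.6667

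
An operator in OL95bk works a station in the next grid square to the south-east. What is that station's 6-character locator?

Longitude subsquare b = 1; +1 → 2 = c.
Latitude subsquare k = 10; −1 → 9 = j.

OL95cj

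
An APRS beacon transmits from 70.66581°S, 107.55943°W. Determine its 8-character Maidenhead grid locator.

DB69fi20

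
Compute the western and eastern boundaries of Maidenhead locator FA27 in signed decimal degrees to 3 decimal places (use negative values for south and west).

Field F=5, A=0: +5·20° lon, +0·10° lat → SW at lon -80°, lat -90°.
Square 2, 7: +2·2° lon, +7·1° lat → SW at lon -76°, lat -83°.
Cell spans 2° lon × 1° lat.
west -76.000, east -74.000.

-76.000, -74.000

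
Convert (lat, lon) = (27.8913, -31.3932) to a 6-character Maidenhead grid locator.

HL47hv

Add 180° to longitude and 90° to latitude: 148.6068, 117.8913.
Field (20°×10°, letters A–R): 148.6068/20 → 7 → H, 117.8913/10 → 11 → L; chars HL.
Square (2°×1°, digits 0–9): 8.6068/2 → 4, 7.8913/1 → 7; chars 47.
Subsquare (5′×2.5′, letters a–x): 0.6068/0.0833333 → 7 → h, 0.8913/0.0416667 → 21 → v; chars hv.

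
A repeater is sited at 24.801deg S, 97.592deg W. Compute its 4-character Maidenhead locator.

EG15

Offset from 180°W / 90°S: lon 82.41°, lat 65.20°.
Field: lon ⌊82.41/20⌋ = 4 → E; lat ⌊65.20/10⌋ = 6 → G.
Square: lon ⌊2.41/2⌋ = 1; lat ⌊5.20/1⌋ = 5.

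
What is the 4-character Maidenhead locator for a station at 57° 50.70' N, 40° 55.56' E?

Shift to the Maidenhead origin (180°W, 90°S): lon 220.93, lat 147.84.
Field: 220.93/20 → 11 → L, 147.84/10 → 14 → O; chars LO.
Square: 0.93/2 → 0, 7.84/1 → 7; chars 07.

LO07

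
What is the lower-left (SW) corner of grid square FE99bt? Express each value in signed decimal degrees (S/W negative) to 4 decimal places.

-40.2083, -61.9167

Field F=5, E=4: +5·20° lon, +4·10° lat → SW at lon -80°, lat -50°.
Square 9, 9: +9·2° lon, +9·1° lat → SW at lon -62°, lat -41°.
Subsquare b=1, t=19: +1·0.0833333° lon, +19·0.0416667° lat → SW at lon -61.9167°, lat -40.2083°.
latitude -40.2083, longitude -61.9167.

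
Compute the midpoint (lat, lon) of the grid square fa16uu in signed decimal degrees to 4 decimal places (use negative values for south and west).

Field F=5, A=0: +5·20° lon, +0·10° lat → SW at lon -80°, lat -90°.
Square 1, 6: +1·2° lon, +6·1° lat → SW at lon -78°, lat -84°.
Subsquare u=20, u=20: +20·0.0833333° lon, +20·0.0416667° lat → SW at lon -76.3333°, lat -83.1667°.
Cell spans 0.0833333° lon × 0.0416667° lat. Centre is SW corner plus half of each.
latitude -83.1458, longitude -76.2917.

-83.1458, -76.2917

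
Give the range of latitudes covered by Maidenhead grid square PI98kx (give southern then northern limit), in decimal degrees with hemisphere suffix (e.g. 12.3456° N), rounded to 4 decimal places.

Field P=15, I=8: +15·20° lon, +8·10° lat → SW at lon 120°, lat -10°.
Square 9, 8: +9·2° lon, +8·1° lat → SW at lon 138°, lat -2°.
Subsquare k=10, x=23: +10·0.0833333° lon, +23·0.0416667° lat → SW at lon 138.833°, lat -1.04167°.
Cell spans 0.0833333° lon × 0.0416667° lat.
south 1.0417° S, north 1.0000° S.

1.0417° S, 1.0000° S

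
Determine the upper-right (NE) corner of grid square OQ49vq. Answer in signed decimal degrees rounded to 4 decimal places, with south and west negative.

79.7083, 109.8333

Field O=14, Q=16: +14·20° lon, +16·10° lat → SW at lon 100°, lat 70°.
Square 4, 9: +4·2° lon, +9·1° lat → SW at lon 108°, lat 79°.
Subsquare v=21, q=16: +21·0.0833333° lon, +16·0.0416667° lat → SW at lon 109.75°, lat 79.6667°.
Cell spans 0.0833333° lon × 0.0416667° lat. NE corner is SW corner plus one full cell.
latitude 79.7083, longitude 109.8333.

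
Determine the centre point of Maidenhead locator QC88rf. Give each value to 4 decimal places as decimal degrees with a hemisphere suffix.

61.7708° S, 157.4583° E

Field Q=16, C=2: +16·20° lon, +2·10° lat → SW at lon 140°, lat -70°.
Square 8, 8: +8·2° lon, +8·1° lat → SW at lon 156°, lat -62°.
Subsquare r=17, f=5: +17·0.0833333° lon, +5·0.0416667° lat → SW at lon 157.417°, lat -61.7917°.
Cell spans 0.0833333° lon × 0.0416667° lat. Centre is SW corner plus half of each.
latitude 61.7708° S, longitude 157.4583° E.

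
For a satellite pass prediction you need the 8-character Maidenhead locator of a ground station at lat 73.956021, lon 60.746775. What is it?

Shift to the Maidenhead origin (180°W, 90°S): lon 240.74678, lat 163.95602.
Field: lon ⌊240.74678/20⌋ = 12 → M; lat ⌊163.95602/10⌋ = 16 → Q.
Square: lon ⌊0.74678/2⌋ = 0; lat ⌊3.95602/1⌋ = 3.
Subsquare: lon ⌊0.74678/0.0833333⌋ = 8 → i; lat ⌊0.95602/0.0416667⌋ = 22 → w.
Extended square: lon ⌊0.08011/0.00833333⌋ = 9; lat ⌊0.03935/0.00416667⌋ = 9.

MQ03iw99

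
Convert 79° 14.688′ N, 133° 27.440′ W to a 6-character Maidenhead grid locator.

CQ39gf

Offset from 180°W / 90°S: lon 46.5427°, lat 169.2448°.
Field (20°×10°, letters A–R): 46.5427/20 → 2 → C, 169.2448/10 → 16 → Q; chars CQ.
Square (2°×1°, digits 0–9): 6.5427/2 → 3, 9.2448/1 → 9; chars 39.
Subsquare (5′×2.5′, letters a–x): 0.5427/0.0833333 → 6 → g, 0.2448/0.0416667 → 5 → f; chars gf.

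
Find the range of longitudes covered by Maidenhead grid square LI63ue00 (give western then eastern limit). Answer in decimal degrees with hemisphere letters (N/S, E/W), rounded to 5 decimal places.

53.66667° E, 53.67500° E

Field L=11, I=8: +11·20° lon, +8·10° lat → SW at lon 40°, lat -10°.
Square 6, 3: +6·2° lon, +3·1° lat → SW at lon 52°, lat -7°.
Subsquare u=20, e=4: +20·0.0833333° lon, +4·0.0416667° lat → SW at lon 53.6667°, lat -6.83333°.
Extended square 0, 0: +0·0.00833333° lon, +0·0.00416667° lat → SW at lon 53.6667°, lat -6.83333°.
Cell spans 0.00833333° lon × 0.00416667° lat.
west 53.66667° E, east 53.67500° E.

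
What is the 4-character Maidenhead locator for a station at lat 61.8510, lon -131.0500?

CP41

Shift to the Maidenhead origin (180°W, 90°S): lon 48.95, lat 151.85.
Field: 48.95/20 → 2 → C, 151.85/10 → 15 → P; chars CP.
Square: 8.95/2 → 4, 1.85/1 → 1; chars 41.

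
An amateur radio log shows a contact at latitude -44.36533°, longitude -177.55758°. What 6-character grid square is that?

AE15fp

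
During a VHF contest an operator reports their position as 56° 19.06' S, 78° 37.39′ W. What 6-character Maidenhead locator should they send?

Add 180° to longitude and 90° to latitude: 101.3768, 33.6823.
Field: lon ⌊101.3768/20⌋ = 5 → F; lat ⌊33.6823/10⌋ = 3 → D.
Square: lon ⌊1.3768/2⌋ = 0; lat ⌊3.6823/1⌋ = 3.
Subsquare: lon ⌊1.3768/0.0833333⌋ = 16 → q; lat ⌊0.6823/0.0416667⌋ = 16 → q.

FD03qq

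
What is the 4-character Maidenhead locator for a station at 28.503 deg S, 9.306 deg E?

JG41

Add 180° to longitude and 90° to latitude: 189.31, 61.50.
Field (20°×10°, letters A–R): 189.31/20 → 9 → J, 61.50/10 → 6 → G; chars JG.
Square (2°×1°, digits 0–9): 9.31/2 → 4, 1.50/1 → 1; chars 41.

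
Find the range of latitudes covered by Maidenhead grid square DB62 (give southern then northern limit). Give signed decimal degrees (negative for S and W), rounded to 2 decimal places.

-78.00, -77.00

Field D=3, B=1: +3·20° lon, +1·10° lat → SW at lon -120°, lat -80°.
Square 6, 2: +6·2° lon, +2·1° lat → SW at lon -108°, lat -78°.
Cell spans 2° lon × 1° lat.
south -78.00, north -77.00.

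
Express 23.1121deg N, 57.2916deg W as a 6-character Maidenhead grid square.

GL13ic

Offset from 180°W / 90°S: lon 122.7084°, lat 113.1121°.
Field: lon ⌊122.7084/20⌋ = 6 → G; lat ⌊113.1121/10⌋ = 11 → L.
Square: lon ⌊2.7084/2⌋ = 1; lat ⌊3.1121/1⌋ = 3.
Subsquare: lon ⌊0.7084/0.0833333⌋ = 8 → i; lat ⌊0.1121/0.0416667⌋ = 2 → c.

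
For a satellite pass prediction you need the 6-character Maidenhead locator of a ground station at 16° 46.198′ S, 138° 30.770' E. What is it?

PH93gf

Offset from 180°W / 90°S: lon 318.5128°, lat 73.2300°.
Field: 318.5128/20 → 15 → P, 73.2300/10 → 7 → H; chars PH.
Square: 18.5128/2 → 9, 3.2300/1 → 3; chars 93.
Subsquare: 0.5128/0.0833333 → 6 → g, 0.2300/0.0416667 → 5 → f; chars gf.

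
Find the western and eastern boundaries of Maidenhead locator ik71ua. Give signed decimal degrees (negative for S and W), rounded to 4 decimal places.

Field I=8, K=10: +8·20° lon, +10·10° lat → SW at lon -20°, lat 10°.
Square 7, 1: +7·2° lon, +1·1° lat → SW at lon -6°, lat 11°.
Subsquare u=20, a=0: +20·0.0833333° lon, +0·0.0416667° lat → SW at lon -4.33333°, lat 11°.
Cell spans 0.0833333° lon × 0.0416667° lat.
west -4.3333, east -4.2500.

-4.3333, -4.2500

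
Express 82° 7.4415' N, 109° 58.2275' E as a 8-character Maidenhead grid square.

OR42xc69

Offset from 180°W / 90°S: lon 289.97046°, lat 172.12403°.
Field: 289.97046/20 → 14 → O, 172.12403/10 → 17 → R; chars OR.
Square: 9.97046/2 → 4, 2.12403/1 → 2; chars 42.
Subsquare: 1.97046/0.0833333 → 23 → x, 0.12403/0.0416667 → 2 → c; chars xc.
Extended square: 0.05379/0.00833333 → 6, 0.04069/0.00416667 → 9; chars 69.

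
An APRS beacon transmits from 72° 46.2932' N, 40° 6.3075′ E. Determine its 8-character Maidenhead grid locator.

LQ02bs25

Shift to the Maidenhead origin (180°W, 90°S): lon 220.10512, lat 162.77155.
Field (20°×10°, letters A–R): lon ⌊220.10512/20⌋ = 11 → L; lat ⌊162.77155/10⌋ = 16 → Q.
Square (2°×1°, digits 0–9): lon ⌊0.10512/2⌋ = 0; lat ⌊2.77155/1⌋ = 2.
Subsquare (5′×2.5′, letters a–x): lon ⌊0.10512/0.0833333⌋ = 1 → b; lat ⌊0.77155/0.0416667⌋ = 18 → s.
Extended square (30″×15″, digits 0–9): lon ⌊0.02179/0.00833333⌋ = 2; lat ⌊0.02155/0.00416667⌋ = 5.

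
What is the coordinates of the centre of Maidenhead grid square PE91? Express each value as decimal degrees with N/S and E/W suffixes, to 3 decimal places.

48.500° S, 139.000° E

Field P=15, E=4: +15·20° lon, +4·10° lat → SW at lon 120°, lat -50°.
Square 9, 1: +9·2° lon, +1·1° lat → SW at lon 138°, lat -49°.
Cell spans 2° lon × 1° lat. Centre is SW corner plus half of each.
latitude 48.500° S, longitude 139.000° E.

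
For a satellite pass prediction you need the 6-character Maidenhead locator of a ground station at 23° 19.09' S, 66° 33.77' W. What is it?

Add 180° to longitude and 90° to latitude: 113.4372, 66.6818.
Field (20°×10°, letters A–R): 113.4372/20 → 5 → F, 66.6818/10 → 6 → G; chars FG.
Square (2°×1°, digits 0–9): 13.4372/2 → 6, 6.6818/1 → 6; chars 66.
Subsquare (5′×2.5′, letters a–x): 1.4372/0.0833333 → 17 → r, 0.6818/0.0416667 → 16 → q; chars rq.

FG66rq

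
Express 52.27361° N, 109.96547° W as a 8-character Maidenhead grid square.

DO52ag45

Offset from 180°W / 90°S: lon 70.03453°, lat 142.27361°.
Field: lon ⌊70.03453/20⌋ = 3 → D; lat ⌊142.27361/10⌋ = 14 → O.
Square: lon ⌊10.03453/2⌋ = 5; lat ⌊2.27361/1⌋ = 2.
Subsquare: lon ⌊0.03453/0.0833333⌋ = 0 → a; lat ⌊0.27361/0.0416667⌋ = 6 → g.
Extended square: lon ⌊0.03453/0.00833333⌋ = 4; lat ⌊0.02361/0.00416667⌋ = 5.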